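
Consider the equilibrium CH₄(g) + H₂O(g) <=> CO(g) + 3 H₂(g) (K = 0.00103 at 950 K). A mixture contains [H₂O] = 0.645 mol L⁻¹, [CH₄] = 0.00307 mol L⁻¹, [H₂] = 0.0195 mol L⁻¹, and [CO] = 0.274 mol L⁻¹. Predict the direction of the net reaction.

no net change (already at equilibrium)

Q = [CO]·[H₂]³ / ([CH₄]·[H₂O]) = (0.274)·(0.0195)³ / ((0.00307)·(0.645)) = 0.00103
Q = 0.00103 = K, so the system is already at equilibrium.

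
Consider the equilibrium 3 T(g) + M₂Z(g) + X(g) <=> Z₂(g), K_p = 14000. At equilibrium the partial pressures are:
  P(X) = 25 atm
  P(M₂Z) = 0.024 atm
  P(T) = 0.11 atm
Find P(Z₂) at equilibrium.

P(Z₂) = 11 atm

At equilibrium, K_p = P(Z₂) / (P(T)³·P(M₂Z)·P(X)) = 14000.
(P(Z₂)) / ((0.11)³·(0.024)·(25)) = 14000
P(Z₂) = 11.2 = 11 atm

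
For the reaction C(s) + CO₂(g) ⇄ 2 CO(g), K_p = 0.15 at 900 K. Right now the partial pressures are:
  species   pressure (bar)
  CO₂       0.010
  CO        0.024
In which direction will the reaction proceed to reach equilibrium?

forward (toward products)

(C is a pure solid — omitted from Q_p.)
Q_p = P(CO)² / P(CO₂) = (0.024)² / (0.010) = 0.058
Q_p = 0.058 < K_p = 0.15, so the forward reaction proceeds.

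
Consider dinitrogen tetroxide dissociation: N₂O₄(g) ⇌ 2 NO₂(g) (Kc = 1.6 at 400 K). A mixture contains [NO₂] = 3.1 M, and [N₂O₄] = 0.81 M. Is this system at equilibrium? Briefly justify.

no; Q > K, reaction proceeds in reverse

Qc = [NO₂]² / [N₂O₄] = (3.1)² / (0.81) = 12
Qc = 12 > Kc = 1.6: net reverse reaction.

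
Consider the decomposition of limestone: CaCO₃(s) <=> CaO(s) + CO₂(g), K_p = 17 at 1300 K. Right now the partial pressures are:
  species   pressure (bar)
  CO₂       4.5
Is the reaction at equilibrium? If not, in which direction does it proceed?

(CaCO₃, CaO are pure solids — omitted from Q_p.)
Q_p = P(CO₂) = 4.5
Q_p = 4.5 < K_p = 17, so the forward reaction proceeds.

in the forward direction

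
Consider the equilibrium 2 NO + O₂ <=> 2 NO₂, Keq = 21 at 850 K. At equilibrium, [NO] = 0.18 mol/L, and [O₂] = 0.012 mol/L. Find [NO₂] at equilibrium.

At equilibrium, Keq = [NO₂]² / ([NO]²·[O₂]) = 21.
([NO₂])² / ((0.18)²·(0.012)) = 21
[NO₂]² = 0.00816 ⇒ [NO₂] = 0.090 mol/L

[NO₂] = 0.090 mol/L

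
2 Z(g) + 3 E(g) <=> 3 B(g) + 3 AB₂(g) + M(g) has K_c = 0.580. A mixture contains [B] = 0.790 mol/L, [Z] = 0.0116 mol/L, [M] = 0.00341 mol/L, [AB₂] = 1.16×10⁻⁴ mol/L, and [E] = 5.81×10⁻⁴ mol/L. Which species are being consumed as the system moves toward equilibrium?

Q_c = [B]³·[AB₂]³·[M] / ([Z]²·[E]³) = (0.790)³·(1.16×10⁻⁴)³·(0.00341) / ((0.0116)²·(5.81×10⁻⁴)³) = 0.0994
Q_c = 0.0994 < K_c = 0.580: net forward reaction.

Z, E (reactants)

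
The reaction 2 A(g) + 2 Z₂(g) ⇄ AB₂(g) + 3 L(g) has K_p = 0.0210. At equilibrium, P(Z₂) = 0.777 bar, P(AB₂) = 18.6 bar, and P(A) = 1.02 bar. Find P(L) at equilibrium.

P(L) = 0.0892 bar

At equilibrium, K_p = P(AB₂)·P(L)³ / (P(A)²·P(Z₂)²) = 0.0210.
(18.6)·(P(L))³ / ((1.02)²·(0.777)²) = 0.0210
P(L)³ = 7.09×10⁻⁴ ⇒ P(L) = 0.0892 bar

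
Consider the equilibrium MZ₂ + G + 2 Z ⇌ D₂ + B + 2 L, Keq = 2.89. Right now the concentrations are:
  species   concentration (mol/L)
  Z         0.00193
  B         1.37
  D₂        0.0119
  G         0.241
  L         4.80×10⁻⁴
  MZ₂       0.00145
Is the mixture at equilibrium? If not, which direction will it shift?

yes, at equilibrium

Q = [D₂]·[B]·[L]² / ([MZ₂]·[G]·[Z]²) = (0.0119)·(1.37)·(4.80×10⁻⁴)² / ((0.00145)·(0.241)·(0.00193)²) = 2.89
Q = 2.89 = Keq; the system is at equilibrium.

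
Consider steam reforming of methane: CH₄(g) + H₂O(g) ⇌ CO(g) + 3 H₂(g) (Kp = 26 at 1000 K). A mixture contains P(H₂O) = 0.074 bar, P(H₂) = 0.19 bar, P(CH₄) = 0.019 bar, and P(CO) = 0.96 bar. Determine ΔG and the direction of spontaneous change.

Qp = P(CO)·P(H₂)³ / (P(CH₄)·P(H₂O)) = (0.96)·(0.19)³ / ((0.019)·(0.074)) = 4.68
ΔG = RT ln(Qp/Kp) = (8.314 J mol⁻¹ K⁻¹)(1000 K) × ln(4.68/26)
   = (8.314 kJ/mol)(-1.715) = -14.3 kJ/mol
ΔG < 0, so the forward reaction is spontaneous (proceeds forward).

ΔG = -14.3 kJ/mol; the forward reaction is spontaneous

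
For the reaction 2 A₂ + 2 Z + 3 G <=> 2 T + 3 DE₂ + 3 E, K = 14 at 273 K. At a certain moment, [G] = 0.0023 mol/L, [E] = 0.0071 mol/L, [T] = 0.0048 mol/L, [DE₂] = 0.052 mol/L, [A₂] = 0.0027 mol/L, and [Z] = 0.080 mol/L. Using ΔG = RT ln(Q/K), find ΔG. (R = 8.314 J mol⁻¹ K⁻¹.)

ΔG = -4.37 kJ/mol

Q = [T]²·[DE₂]³·[E]³ / ([A₂]²·[Z]²·[G]³) = (0.0048)²·(0.052)³·(0.0071)³ / ((0.0027)²·(0.080)²·(0.0023)³) = 2.04
ΔG = RT ln(Q/K) = (8.314 J mol⁻¹ K⁻¹)(273 K) × ln(2.04/14)
   = (2.270 kJ/mol)(-1.926) = -4.37 kJ/mol
ΔG < 0, so the forward reaction is spontaneous (proceeds forward).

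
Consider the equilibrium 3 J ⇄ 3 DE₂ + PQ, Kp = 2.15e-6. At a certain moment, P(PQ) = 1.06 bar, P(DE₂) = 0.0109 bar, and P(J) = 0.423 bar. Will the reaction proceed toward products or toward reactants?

Qp = P(DE₂)³·P(PQ) / P(J)³ = (0.0109)³·(1.06) / (0.423)³ = 1.81e-5
Qp = 1.81e-5 > Kp = 2.15e-6, so the reverse reaction proceeds.

to the left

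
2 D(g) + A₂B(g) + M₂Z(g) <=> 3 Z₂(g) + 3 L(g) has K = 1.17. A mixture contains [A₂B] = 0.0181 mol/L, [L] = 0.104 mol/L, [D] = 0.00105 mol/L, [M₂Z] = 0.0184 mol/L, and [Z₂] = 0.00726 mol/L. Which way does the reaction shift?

Q = [Z₂]³·[L]³ / ([D]²·[A₂B]·[M₂Z]) = (0.00726)³·(0.104)³ / ((0.00105)²·(0.0181)·(0.0184)) = 1.17
Q = 1.17 = K, so the system is already at equilibrium.

no net change (already at equilibrium)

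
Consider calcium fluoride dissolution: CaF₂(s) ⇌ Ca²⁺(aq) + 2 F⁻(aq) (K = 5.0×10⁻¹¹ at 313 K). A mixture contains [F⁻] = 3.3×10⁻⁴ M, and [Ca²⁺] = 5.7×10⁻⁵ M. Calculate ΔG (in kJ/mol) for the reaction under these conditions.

ΔG = -5.43 kJ/mol

(CaF₂ is a pure solid — omitted from Q.)
Q = [Ca²⁺]·[F⁻]² = (5.7×10⁻⁵)·(3.3×10⁻⁴)² = 6.21×10⁻¹²
ΔG = RT ln(Q/K) = (8.314 J mol⁻¹ K⁻¹)(313 K) × ln(6.21×10⁻¹²/5.0×10⁻¹¹)
   = (2.602 kJ/mol)(-2.086) = -5.43 kJ/mol
ΔG < 0, so the forward reaction is spontaneous (proceeds forward).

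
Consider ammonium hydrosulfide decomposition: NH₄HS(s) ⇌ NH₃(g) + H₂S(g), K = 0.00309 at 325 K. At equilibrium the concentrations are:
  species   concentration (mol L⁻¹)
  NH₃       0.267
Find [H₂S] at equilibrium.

(NH₄HS is a pure solid — omitted from K.)
At equilibrium, K = [NH₃]·[H₂S] = 0.00309.
(0.267)·([H₂S]) = 0.00309
[H₂S] = 0.0116 mol L⁻¹

[H₂S] = 0.0116 mol L⁻¹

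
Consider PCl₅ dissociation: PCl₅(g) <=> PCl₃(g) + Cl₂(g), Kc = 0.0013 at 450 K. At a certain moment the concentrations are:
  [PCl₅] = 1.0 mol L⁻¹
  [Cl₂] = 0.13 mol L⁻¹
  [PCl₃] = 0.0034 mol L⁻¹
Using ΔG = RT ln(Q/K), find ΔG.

ΔG = -4.04 kJ/mol

Qc = [PCl₃]·[Cl₂] / [PCl₅] = (0.0034)·(0.13) / (1.0) = 4.42×10⁻⁴
ΔG = RT ln(Qc/Kc) = (8.314 J mol⁻¹ K⁻¹)(450 K) × ln(4.42×10⁻⁴/0.0013)
   = (3.741 kJ/mol)(-1.079) = -4.04 kJ/mol
ΔG < 0, so the forward reaction is spontaneous (proceeds forward).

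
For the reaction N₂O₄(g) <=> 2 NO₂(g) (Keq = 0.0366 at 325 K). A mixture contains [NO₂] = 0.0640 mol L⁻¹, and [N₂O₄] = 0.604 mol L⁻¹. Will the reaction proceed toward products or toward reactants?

Q = [NO₂]² / [N₂O₄] = (0.0640)² / (0.604) = 0.00678
Q = 0.00678 < Keq = 0.0366, so the forward reaction proceeds.

to the right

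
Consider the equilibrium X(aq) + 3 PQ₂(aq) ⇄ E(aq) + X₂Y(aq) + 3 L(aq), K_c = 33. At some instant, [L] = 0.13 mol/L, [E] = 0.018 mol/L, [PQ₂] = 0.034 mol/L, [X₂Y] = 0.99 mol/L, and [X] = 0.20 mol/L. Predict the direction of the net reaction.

Q_c = [E]·[X₂Y]·[L]³ / ([X]·[PQ₂]³) = (0.018)·(0.99)·(0.13)³ / ((0.20)·(0.034)³) = 5.0
Q_c = 5.0 < K_c = 33, so the forward reaction proceeds.

to the right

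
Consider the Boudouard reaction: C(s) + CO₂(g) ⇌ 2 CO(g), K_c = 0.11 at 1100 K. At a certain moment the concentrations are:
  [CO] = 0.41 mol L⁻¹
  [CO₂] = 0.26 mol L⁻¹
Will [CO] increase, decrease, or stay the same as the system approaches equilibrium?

(C is a pure solid — omitted from Q_c.)
Q_c = [CO]² / [CO₂] = (0.41)² / (0.26) = 0.65
Q_c = 0.65 > K_c = 0.11: net reverse reaction.
CO is a product, so it decreases.

decrease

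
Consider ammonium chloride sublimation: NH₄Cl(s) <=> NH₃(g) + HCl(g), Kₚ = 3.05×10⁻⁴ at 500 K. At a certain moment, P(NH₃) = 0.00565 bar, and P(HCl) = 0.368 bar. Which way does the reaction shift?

reverse (toward reactants)

(NH₄Cl is a pure solid — omitted from Qₚ.)
Qₚ = P(NH₃)·P(HCl) = (0.00565)·(0.368) = 0.00208
Qₚ = 0.00208 > Kₚ = 3.05×10⁻⁴, so the reverse reaction proceeds.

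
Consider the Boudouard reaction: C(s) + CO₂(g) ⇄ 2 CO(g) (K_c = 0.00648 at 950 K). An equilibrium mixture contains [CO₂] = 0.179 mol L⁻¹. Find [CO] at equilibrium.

(C is a pure solid — omitted from K_c.)
At equilibrium, K_c = [CO]² / [CO₂] = 0.00648.
([CO])² / (0.179) = 0.00648
[CO]² = 0.00116 ⇒ [CO] = 0.0341 mol L⁻¹

[CO] = 0.0341 mol L⁻¹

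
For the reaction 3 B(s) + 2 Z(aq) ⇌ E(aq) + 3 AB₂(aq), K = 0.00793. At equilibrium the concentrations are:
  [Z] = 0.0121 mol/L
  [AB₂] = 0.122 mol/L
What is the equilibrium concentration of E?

(B is a pure solid — omitted from K.)
At equilibrium, K = [E]·[AB₂]³ / [Z]² = 0.00793.
([E])·(0.122)³ / (0.0121)² = 0.00793
[E] = 6.39×10⁻⁴ mol/L

[E] = 6.39×10⁻⁴ mol/L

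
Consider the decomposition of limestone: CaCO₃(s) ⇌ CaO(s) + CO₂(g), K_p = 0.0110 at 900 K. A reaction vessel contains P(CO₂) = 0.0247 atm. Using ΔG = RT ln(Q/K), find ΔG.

(CaCO₃, CaO are pure solids — omitted from Q_p.)
Q_p = P(CO₂) = 0.0247
ΔG = RT ln(Q_p/K_p) = (8.314 J mol⁻¹ K⁻¹)(900 K) × ln(0.0247/0.0110)
   = (7.483 kJ/mol)(0.8089) = 6.05 kJ/mol
ΔG > 0, so the forward reaction is non-spontaneous (proceeds in reverse).

ΔG = 6.05 kJ/mol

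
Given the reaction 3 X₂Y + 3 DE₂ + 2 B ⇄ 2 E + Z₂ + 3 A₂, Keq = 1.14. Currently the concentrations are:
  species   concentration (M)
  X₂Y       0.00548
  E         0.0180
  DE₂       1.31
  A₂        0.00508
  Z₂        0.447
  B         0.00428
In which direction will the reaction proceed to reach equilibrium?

reverse (toward reactants)

Q = [E]²·[Z₂]·[A₂]³ / ([X₂Y]³·[DE₂]³·[B]²) = (0.0180)²·(0.447)·(0.00508)³ / ((0.00548)³·(1.31)³·(0.00428)²) = 2.80
Q = 2.80 > Keq = 1.14, so the reverse reaction proceeds.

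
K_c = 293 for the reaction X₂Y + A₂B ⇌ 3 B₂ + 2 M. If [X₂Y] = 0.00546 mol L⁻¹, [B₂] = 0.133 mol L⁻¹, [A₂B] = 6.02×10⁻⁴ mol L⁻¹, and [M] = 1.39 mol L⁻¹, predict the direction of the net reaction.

Q_c = [B₂]³·[M]² / ([X₂Y]·[A₂B]) = (0.133)³·(1.39)² / ((0.00546)·(6.02×10⁻⁴)) = 1380
Q_c = 1380 > K_c = 293, so the reverse reaction proceeds.

to the left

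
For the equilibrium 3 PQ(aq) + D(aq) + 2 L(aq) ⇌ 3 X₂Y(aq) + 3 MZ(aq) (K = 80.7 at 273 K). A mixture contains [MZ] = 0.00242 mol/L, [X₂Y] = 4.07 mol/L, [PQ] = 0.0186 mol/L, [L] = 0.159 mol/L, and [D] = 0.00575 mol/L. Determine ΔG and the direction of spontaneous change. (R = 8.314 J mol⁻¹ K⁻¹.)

Q = [X₂Y]³·[MZ]³ / ([PQ]³·[D]·[L]²) = (4.07)³·(0.00242)³ / ((0.0186)³·(0.00575)·(0.159)²) = 1020
ΔG = RT ln(Q/K) = (8.314 J mol⁻¹ K⁻¹)(273 K) × ln(1020/80.7)
   = (2.270 kJ/mol)(2.537) = 5.76 kJ/mol
ΔG > 0, so the forward reaction is non-spontaneous (proceeds in reverse).

ΔG = 5.76 kJ/mol; the forward reaction is non-spontaneous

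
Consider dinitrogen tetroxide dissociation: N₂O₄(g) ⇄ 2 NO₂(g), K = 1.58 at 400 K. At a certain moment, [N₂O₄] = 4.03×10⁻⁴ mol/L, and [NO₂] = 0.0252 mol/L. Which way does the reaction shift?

Q = [NO₂]² / [N₂O₄] = (0.0252)² / (4.03×10⁻⁴) = 1.58
Q = 1.58 = K, so the system is already at equilibrium.

no net change (already at equilibrium)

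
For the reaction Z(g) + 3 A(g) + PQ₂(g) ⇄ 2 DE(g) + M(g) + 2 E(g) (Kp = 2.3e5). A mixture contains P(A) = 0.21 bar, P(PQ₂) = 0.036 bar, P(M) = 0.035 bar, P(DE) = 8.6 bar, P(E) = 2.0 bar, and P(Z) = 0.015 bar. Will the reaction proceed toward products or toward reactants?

in the reverse direction

Qp = P(DE)²·P(M)·P(E)² / (P(Z)·P(A)³·P(PQ₂)) = (8.6)²·(0.035)·(2.0)² / ((0.015)·(0.21)³·(0.036)) = 2.1e6
Qp = 2.1e6 > Kp = 2.3e5, so the reverse reaction proceeds.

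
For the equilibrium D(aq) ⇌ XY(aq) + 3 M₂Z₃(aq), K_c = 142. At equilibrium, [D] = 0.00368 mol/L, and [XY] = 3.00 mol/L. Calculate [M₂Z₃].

At equilibrium, K_c = [XY]·[M₂Z₃]³ / [D] = 142.
(3.00)·([M₂Z₃])³ / (0.00368) = 142
[M₂Z₃]³ = 0.174 ⇒ [M₂Z₃] = 0.558 mol/L

[M₂Z₃] = 0.558 mol/L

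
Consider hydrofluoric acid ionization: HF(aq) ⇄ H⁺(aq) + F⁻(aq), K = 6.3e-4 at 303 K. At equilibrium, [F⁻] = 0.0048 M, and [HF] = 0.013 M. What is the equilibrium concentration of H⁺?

At equilibrium, K = [H⁺]·[F⁻] / [HF] = 6.3e-4.
([H⁺])·(0.0048) / (0.013) = 6.3e-4
[H⁺] = 0.00171 = 0.0017 M

[H⁺] = 0.0017 M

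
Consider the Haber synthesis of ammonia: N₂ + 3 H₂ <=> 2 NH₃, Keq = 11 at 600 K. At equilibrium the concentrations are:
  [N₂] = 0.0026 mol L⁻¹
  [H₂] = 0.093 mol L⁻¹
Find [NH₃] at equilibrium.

[NH₃] = 0.0048 mol L⁻¹

At equilibrium, Keq = [NH₃]² / ([N₂]·[H₂]³) = 11.
([NH₃])² / ((0.0026)·(0.093)³) = 11
[NH₃]² = 2.30e-5 ⇒ [NH₃] = 0.0048 mol L⁻¹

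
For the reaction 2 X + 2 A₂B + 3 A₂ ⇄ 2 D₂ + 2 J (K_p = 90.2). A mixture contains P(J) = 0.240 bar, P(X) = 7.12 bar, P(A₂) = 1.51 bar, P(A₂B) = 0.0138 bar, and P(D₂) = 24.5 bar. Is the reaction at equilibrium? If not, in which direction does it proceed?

Q_p = P(D₂)²·P(J)² / (P(X)²·P(A₂B)²·P(A₂)³) = (24.5)²·(0.240)² / ((7.12)²·(0.0138)²·(1.51)³) = 1040
Q_p = 1040 > K_p = 90.2, so the reverse reaction proceeds.

in the reverse direction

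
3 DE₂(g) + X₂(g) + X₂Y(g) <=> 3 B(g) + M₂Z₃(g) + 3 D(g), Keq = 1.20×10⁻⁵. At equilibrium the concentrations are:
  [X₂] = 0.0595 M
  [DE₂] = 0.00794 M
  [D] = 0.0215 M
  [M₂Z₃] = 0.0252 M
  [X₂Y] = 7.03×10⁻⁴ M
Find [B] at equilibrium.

At equilibrium, Keq = [B]³·[M₂Z₃]·[D]³ / ([DE₂]³·[X₂]·[X₂Y]) = 1.20×10⁻⁵.
([B])³·(0.0252)·(0.0215)³ / ((0.00794)³·(0.0595)·(7.03×10⁻⁴)) = 1.20×10⁻⁵
[B]³ = 1.00×10⁻⁹ ⇒ [B] = 0.00100 M

[B] = 0.00100 M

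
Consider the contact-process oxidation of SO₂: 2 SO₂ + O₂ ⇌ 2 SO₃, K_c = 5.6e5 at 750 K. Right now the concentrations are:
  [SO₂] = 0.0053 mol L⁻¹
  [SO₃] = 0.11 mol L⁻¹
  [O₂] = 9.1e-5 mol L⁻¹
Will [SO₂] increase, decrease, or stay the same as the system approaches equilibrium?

Q_c = [SO₃]² / ([SO₂]²·[O₂]) = (0.11)² / ((0.0053)²·(9.1e-5)) = 4.7e6
Q_c = 4.7e6 > K_c = 5.6e5: net reverse reaction.
SO₂ is a reactant, so it increases.

increase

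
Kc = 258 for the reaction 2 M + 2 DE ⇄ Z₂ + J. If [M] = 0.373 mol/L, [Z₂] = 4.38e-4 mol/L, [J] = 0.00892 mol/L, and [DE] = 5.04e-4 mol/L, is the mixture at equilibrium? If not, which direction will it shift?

no; Q < K, reaction proceeds forward

Qc = [Z₂]·[J] / ([M]²·[DE]²) = (4.38e-4)·(0.00892) / ((0.373)²·(5.04e-4)²) = 111
Qc = 111 < Kc = 258: net forward reaction.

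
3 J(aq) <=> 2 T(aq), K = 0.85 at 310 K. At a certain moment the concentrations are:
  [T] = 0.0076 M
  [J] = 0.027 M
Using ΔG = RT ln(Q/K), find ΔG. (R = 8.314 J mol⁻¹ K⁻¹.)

Q = [T]² / [J]³ = (0.0076)² / (0.027)³ = 2.93
ΔG = RT ln(Q/K) = (8.314 J mol⁻¹ K⁻¹)(310 K) × ln(2.93/0.85)
   = (2.577 kJ/mol)(1.238) = 3.19 kJ/mol
ΔG > 0, so the forward reaction is non-spontaneous (proceeds in reverse).

ΔG = 3.19 kJ/mol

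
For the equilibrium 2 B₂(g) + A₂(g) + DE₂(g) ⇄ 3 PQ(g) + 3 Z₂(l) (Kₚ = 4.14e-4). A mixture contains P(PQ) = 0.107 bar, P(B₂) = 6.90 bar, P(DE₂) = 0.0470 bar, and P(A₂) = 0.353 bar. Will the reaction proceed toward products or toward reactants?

to the left

(Z₂ is a pure liquid — omitted from Qₚ.)
Qₚ = P(PQ)³ / (P(B₂)²·P(A₂)·P(DE₂)) = (0.107)³ / ((6.90)²·(0.353)·(0.0470)) = 0.00155
Qₚ = 0.00155 > Kₚ = 4.14e-4, so the reverse reaction proceeds.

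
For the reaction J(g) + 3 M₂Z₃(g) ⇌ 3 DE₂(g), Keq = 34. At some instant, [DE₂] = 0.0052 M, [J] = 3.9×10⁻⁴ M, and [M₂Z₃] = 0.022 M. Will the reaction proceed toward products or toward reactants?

at equilibrium

Q = [DE₂]³ / ([J]·[M₂Z₃]³) = (0.0052)³ / ((3.9×10⁻⁴)·(0.022)³) = 34
Q = 34 = Keq, so the system is already at equilibrium.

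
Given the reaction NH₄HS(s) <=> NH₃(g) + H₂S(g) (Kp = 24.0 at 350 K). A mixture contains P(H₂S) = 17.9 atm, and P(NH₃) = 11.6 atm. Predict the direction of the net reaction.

(NH₄HS is a pure solid — omitted from Qp.)
Qp = P(NH₃)·P(H₂S) = (11.6)·(17.9) = 208
Qp = 208 > Kp = 24.0, so the reverse reaction proceeds.

in the reverse direction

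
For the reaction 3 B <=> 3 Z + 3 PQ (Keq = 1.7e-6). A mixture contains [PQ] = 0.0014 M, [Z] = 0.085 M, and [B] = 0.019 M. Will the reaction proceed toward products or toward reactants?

forward (toward products)

Q = [Z]³·[PQ]³ / [B]³ = (0.085)³·(0.0014)³ / (0.019)³ = 2.5e-7
Q = 2.5e-7 < Keq = 1.7e-6, so the forward reaction proceeds.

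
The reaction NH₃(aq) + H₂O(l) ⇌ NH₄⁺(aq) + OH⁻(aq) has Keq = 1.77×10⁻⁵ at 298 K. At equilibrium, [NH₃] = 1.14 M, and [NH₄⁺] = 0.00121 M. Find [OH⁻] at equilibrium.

[OH⁻] = 0.0167 M

(H₂O is a pure liquid — omitted from Keq.)
At equilibrium, Keq = [NH₄⁺]·[OH⁻] / [NH₃] = 1.77×10⁻⁵.
(0.00121)·([OH⁻]) / (1.14) = 1.77×10⁻⁵
[OH⁻] = 0.0167 M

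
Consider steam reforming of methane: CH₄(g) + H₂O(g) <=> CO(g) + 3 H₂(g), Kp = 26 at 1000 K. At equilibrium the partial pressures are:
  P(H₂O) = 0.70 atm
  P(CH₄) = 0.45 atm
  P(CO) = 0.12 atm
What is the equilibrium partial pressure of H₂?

P(H₂) = 4.1 atm

At equilibrium, Kp = P(CO)·P(H₂)³ / (P(CH₄)·P(H₂O)) = 26.
(0.12)·(P(H₂))³ / ((0.45)·(0.70)) = 26
P(H₂)³ = 68.2 ⇒ P(H₂) = 4.1 atm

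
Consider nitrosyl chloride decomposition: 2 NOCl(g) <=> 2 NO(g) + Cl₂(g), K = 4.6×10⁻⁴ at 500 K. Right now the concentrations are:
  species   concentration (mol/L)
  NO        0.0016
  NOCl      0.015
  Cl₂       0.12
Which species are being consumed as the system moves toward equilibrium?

NO, Cl₂ (products)

Q = [NO]²·[Cl₂] / [NOCl]² = (0.0016)²·(0.12) / (0.015)² = 0.0014
Q = 0.0014 > K = 4.6×10⁻⁴: net reverse reaction.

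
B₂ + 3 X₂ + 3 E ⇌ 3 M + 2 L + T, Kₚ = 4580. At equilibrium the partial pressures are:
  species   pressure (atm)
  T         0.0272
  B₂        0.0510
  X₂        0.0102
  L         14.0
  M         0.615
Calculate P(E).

At equilibrium, Kₚ = P(M)³·P(L)²·P(T) / (P(B₂)·P(X₂)³·P(E)³) = 4580.
(0.615)³·(14.0)²·(0.0272) / ((0.0510)·(0.0102)³·(P(E))³) = 4580
P(E)³ = 5000 ⇒ P(E) = 17.1 atm

P(E) = 17.1 atm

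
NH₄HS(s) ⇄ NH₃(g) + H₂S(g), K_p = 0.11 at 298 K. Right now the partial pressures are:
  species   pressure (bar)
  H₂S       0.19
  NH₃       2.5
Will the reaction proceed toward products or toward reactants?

toward reactants

(NH₄HS is a pure solid — omitted from Q_p.)
Q_p = P(NH₃)·P(H₂S) = (2.5)·(0.19) = 0.47
Q_p = 0.47 > K_p = 0.11, so the reverse reaction proceeds.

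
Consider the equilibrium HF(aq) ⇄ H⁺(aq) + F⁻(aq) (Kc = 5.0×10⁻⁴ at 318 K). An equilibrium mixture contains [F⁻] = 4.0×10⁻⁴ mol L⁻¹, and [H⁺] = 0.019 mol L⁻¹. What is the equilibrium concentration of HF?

[HF] = 0.015 mol L⁻¹

At equilibrium, Kc = [H⁺]·[F⁻] / [HF] = 5.0×10⁻⁴.
(0.019)·(4.0×10⁻⁴) / ([HF]) = 5.0×10⁻⁴
[HF] = 0.0152 = 0.015 mol L⁻¹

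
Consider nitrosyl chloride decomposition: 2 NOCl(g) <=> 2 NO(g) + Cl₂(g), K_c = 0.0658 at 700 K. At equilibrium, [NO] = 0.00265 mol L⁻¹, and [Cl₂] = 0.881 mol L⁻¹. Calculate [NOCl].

[NOCl] = 0.00970 mol L⁻¹

At equilibrium, K_c = [NO]²·[Cl₂] / [NOCl]² = 0.0658.
(0.00265)²·(0.881) / ([NOCl])² = 0.0658
[NOCl]² = 9.40×10⁻⁵ ⇒ [NOCl] = 0.00970 mol L⁻¹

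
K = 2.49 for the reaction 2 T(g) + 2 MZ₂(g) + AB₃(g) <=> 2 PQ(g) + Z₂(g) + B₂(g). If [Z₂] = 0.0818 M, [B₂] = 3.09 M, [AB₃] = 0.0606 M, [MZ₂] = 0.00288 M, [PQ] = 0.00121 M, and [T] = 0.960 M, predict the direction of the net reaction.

Q = [PQ]²·[Z₂]·[B₂] / ([T]²·[MZ₂]²·[AB₃]) = (0.00121)²·(0.0818)·(3.09) / ((0.960)²·(0.00288)²·(0.0606)) = 0.799
Q = 0.799 < K = 2.49, so the forward reaction proceeds.

in the forward direction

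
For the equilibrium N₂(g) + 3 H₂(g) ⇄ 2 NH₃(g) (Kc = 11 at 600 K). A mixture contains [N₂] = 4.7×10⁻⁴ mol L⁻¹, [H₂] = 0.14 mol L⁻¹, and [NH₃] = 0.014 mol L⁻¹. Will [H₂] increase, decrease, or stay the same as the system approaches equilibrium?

increase

Qc = [NH₃]² / ([N₂]·[H₂]³) = (0.014)² / ((4.7×10⁻⁴)·(0.14)³) = 150
Qc = 150 > Kc = 11: net reverse reaction.
H₂ is a reactant, so it increases.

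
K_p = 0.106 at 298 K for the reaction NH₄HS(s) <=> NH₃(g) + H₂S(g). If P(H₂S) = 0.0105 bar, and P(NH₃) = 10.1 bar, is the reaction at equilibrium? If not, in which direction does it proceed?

neither direction; the system is at equilibrium

(NH₄HS is a pure solid — omitted from Q_p.)
Q_p = P(NH₃)·P(H₂S) = (10.1)·(0.0105) = 0.106
Q_p = 0.106 = K_p, so the system is already at equilibrium.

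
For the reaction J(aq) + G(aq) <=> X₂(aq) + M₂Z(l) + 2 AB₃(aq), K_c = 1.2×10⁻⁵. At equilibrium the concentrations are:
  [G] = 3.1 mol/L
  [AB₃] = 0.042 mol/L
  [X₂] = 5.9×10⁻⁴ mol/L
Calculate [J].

[J] = 0.028 mol/L

(M₂Z is a pure liquid — omitted from K_c.)
At equilibrium, K_c = [X₂]·[AB₃]² / ([J]·[G]) = 1.2×10⁻⁵.
(5.9×10⁻⁴)·(0.042)² / (([J])·(3.1)) = 1.2×10⁻⁵
[J] = 0.0280 = 0.028 mol/L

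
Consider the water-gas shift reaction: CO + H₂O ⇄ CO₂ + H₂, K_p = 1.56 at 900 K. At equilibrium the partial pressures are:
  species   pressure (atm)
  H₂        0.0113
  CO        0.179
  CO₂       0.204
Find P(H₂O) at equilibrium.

P(H₂O) = 0.00826 atm

At equilibrium, K_p = P(CO₂)·P(H₂) / (P(CO)·P(H₂O)) = 1.56.
(0.204)·(0.0113) / ((0.179)·(P(H₂O))) = 1.56
P(H₂O) = 0.00826 atm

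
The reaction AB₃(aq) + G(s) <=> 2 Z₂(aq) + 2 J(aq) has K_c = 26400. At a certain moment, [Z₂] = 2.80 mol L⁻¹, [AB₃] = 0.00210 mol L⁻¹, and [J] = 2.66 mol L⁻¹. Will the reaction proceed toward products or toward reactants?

(G is a pure solid — omitted from Q_c.)
Q_c = [Z₂]²·[J]² / [AB₃] = (2.80)²·(2.66)² / (0.00210) = 26400
Q_c = 26400 = K_c, so the system is already at equilibrium.

at equilibrium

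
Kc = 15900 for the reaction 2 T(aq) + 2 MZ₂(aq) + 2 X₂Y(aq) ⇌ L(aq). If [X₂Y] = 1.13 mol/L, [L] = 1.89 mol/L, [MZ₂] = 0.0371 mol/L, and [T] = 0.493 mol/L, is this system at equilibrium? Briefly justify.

no; Q < K, reaction proceeds forward

Qc = [L] / ([T]²·[MZ₂]²·[X₂Y]²) = (1.89) / ((0.493)²·(0.0371)²·(1.13)²) = 4420
Qc = 4420 < Kc = 15900: net forward reaction.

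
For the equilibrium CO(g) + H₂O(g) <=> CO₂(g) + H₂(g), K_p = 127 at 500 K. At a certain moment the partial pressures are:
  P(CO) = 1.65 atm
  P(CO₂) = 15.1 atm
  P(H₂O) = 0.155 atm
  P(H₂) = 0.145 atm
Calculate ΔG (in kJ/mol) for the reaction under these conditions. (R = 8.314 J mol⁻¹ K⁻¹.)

ΔG = -11.2 kJ/mol

Q_p = P(CO₂)·P(H₂) / (P(CO)·P(H₂O)) = (15.1)·(0.145) / ((1.65)·(0.155)) = 8.56
ΔG = RT ln(Q_p/K_p) = (8.314 J mol⁻¹ K⁻¹)(500 K) × ln(8.56/127)
   = (4.157 kJ/mol)(-2.697) = -11.2 kJ/mol
ΔG < 0, so the forward reaction is spontaneous (proceeds forward).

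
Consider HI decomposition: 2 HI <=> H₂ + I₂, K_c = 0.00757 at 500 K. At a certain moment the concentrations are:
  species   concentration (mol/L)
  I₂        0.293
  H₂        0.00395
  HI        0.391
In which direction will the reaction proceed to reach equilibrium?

Q_c = [H₂]·[I₂] / [HI]² = (0.00395)·(0.293) / (0.391)² = 0.00757
Q_c = 0.00757 = K_c, so the system is already at equilibrium.

no net change (already at equilibrium)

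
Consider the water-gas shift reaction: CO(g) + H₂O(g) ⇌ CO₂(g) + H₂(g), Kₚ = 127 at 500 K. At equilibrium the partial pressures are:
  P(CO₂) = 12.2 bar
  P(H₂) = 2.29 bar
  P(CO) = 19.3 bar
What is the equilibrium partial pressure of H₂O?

P(H₂O) = 0.0114 bar

At equilibrium, Kₚ = P(CO₂)·P(H₂) / (P(CO)·P(H₂O)) = 127.
(12.2)·(2.29) / ((19.3)·(P(H₂O))) = 127
P(H₂O) = 0.0114 bar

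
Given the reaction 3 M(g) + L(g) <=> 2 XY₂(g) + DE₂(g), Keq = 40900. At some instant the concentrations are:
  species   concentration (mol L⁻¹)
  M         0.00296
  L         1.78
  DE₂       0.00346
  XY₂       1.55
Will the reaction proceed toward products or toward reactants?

Q = [XY₂]²·[DE₂] / ([M]³·[L]) = (1.55)²·(0.00346) / ((0.00296)³·(1.78)) = 1.80e5
Q = 1.80e5 > Keq = 40900, so the reverse reaction proceeds.

toward reactants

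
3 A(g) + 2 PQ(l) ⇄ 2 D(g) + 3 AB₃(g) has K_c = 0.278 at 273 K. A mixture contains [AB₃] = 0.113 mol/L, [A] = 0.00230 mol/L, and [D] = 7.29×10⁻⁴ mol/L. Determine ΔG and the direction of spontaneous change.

(PQ is a pure liquid — omitted from Q_c.)
Q_c = [D]²·[AB₃]³ / [A]³ = (7.29×10⁻⁴)²·(0.113)³ / (0.00230)³ = 0.0630
ΔG = RT ln(Q_c/K_c) = (8.314 J mol⁻¹ K⁻¹)(273 K) × ln(0.0630/0.278)
   = (2.270 kJ/mol)(-1.484) = -3.37 kJ/mol
ΔG < 0, so the forward reaction is spontaneous (proceeds forward).

ΔG = -3.37 kJ/mol; the forward reaction is spontaneous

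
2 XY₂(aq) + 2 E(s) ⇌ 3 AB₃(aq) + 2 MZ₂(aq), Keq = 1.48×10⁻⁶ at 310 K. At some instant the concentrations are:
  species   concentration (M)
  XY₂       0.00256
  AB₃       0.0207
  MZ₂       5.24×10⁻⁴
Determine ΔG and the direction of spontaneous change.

(E is a pure solid — omitted from Q.)
Q = [AB₃]³·[MZ₂]² / [XY₂]² = (0.0207)³·(5.24×10⁻⁴)² / (0.00256)² = 3.72×10⁻⁷
ΔG = RT ln(Q/Keq) = (8.314 J mol⁻¹ K⁻¹)(310 K) × ln(3.72×10⁻⁷/1.48×10⁻⁶)
   = (2.577 kJ/mol)(-1.381) = -3.56 kJ/mol
ΔG < 0, so the forward reaction is spontaneous (proceeds forward).

ΔG = -3.56 kJ/mol; the forward reaction is spontaneous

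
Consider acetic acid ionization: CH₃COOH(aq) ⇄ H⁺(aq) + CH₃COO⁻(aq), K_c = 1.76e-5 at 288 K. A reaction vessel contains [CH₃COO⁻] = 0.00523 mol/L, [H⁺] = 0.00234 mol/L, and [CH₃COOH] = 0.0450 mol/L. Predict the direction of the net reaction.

toward reactants

Q_c = [H⁺]·[CH₃COO⁻] / [CH₃COOH] = (0.00234)·(0.00523) / (0.0450) = 2.72e-4
Q_c = 2.72e-4 > K_c = 1.76e-5, so the reverse reaction proceeds.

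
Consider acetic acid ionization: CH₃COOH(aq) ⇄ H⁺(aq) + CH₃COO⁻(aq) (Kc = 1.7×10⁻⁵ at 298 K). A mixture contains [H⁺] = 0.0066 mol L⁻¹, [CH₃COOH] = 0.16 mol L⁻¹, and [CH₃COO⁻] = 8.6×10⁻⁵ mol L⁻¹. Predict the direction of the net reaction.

in the forward direction

Qc = [H⁺]·[CH₃COO⁻] / [CH₃COOH] = (0.0066)·(8.6×10⁻⁵) / (0.16) = 3.5×10⁻⁶
Qc = 3.5×10⁻⁶ < Kc = 1.7×10⁻⁵, so the forward reaction proceeds.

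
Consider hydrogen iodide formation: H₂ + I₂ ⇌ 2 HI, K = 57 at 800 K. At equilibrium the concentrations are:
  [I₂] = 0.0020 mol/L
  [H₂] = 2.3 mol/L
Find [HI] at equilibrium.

At equilibrium, K = [HI]² / ([H₂]·[I₂]) = 57.
([HI])² / ((2.3)·(0.0020)) = 57
[HI]² = 0.262 ⇒ [HI] = 0.51 mol/L

[HI] = 0.51 mol/L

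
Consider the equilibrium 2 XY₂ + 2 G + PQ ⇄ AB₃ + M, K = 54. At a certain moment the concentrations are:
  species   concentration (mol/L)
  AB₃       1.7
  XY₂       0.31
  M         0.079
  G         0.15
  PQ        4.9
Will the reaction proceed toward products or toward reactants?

toward products

Q = [AB₃]·[M] / ([XY₂]²·[G]²·[PQ]) = (1.7)·(0.079) / ((0.31)²·(0.15)²·(4.9)) = 13
Q = 13 < K = 54, so the forward reaction proceeds.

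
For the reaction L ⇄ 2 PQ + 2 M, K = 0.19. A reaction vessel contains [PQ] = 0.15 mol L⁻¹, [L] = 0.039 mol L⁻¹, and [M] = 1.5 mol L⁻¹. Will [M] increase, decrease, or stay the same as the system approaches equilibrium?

Q = [PQ]²·[M]² / [L] = (0.15)²·(1.5)² / (0.039) = 1.3
Q = 1.3 > K = 0.19: net reverse reaction.
M is a product, so it decreases.

decrease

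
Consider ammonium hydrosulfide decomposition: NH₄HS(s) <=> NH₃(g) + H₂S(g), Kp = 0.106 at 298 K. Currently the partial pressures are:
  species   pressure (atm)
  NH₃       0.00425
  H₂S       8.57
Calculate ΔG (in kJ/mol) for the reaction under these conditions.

(NH₄HS is a pure solid — omitted from Qp.)
Qp = P(NH₃)·P(H₂S) = (0.00425)·(8.57) = 0.0364
ΔG = RT ln(Qp/Kp) = (8.314 J mol⁻¹ K⁻¹)(298 K) × ln(0.0364/0.106)
   = (2.478 kJ/mol)(-1.069) = -2.65 kJ/mol
ΔG < 0, so the forward reaction is spontaneous (proceeds forward).

ΔG = -2.65 kJ/mol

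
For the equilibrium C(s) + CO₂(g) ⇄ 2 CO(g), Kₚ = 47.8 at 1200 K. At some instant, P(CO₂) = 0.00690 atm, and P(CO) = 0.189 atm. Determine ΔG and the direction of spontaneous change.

(C is a pure solid — omitted from Qₚ.)
Qₚ = P(CO)² / P(CO₂) = (0.189)² / (0.00690) = 5.18
ΔG = RT ln(Qₚ/Kₚ) = (8.314 J mol⁻¹ K⁻¹)(1200 K) × ln(5.18/47.8)
   = (9.977 kJ/mol)(-2.222) = -22.2 kJ/mol
ΔG < 0, so the forward reaction is spontaneous (proceeds forward).

ΔG = -22.2 kJ/mol; the forward reaction is spontaneous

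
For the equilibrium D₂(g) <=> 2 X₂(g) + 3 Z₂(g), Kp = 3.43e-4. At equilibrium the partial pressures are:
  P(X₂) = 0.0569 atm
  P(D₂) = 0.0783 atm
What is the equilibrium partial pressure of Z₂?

P(Z₂) = 0.202 atm

At equilibrium, Kp = P(X₂)²·P(Z₂)³ / P(D₂) = 3.43e-4.
(0.0569)²·(P(Z₂))³ / (0.0783) = 3.43e-4
P(Z₂)³ = 0.00830 ⇒ P(Z₂) = 0.202 atm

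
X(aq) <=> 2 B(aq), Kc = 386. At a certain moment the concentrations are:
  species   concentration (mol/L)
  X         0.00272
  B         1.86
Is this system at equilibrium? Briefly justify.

no; Q > K, reaction proceeds in reverse

Qc = [B]² / [X] = (1.86)² / (0.00272) = 1270
Qc = 1270 > Kc = 386: net reverse reaction.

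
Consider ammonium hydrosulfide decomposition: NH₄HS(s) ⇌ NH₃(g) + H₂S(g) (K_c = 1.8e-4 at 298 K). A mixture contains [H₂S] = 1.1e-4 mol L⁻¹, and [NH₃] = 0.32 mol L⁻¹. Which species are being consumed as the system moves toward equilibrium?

(NH₄HS is a pure solid — omitted from Q_c.)
Q_c = [NH₃]·[H₂S] = (0.32)·(1.1e-4) = 3.5e-5
Q_c = 3.5e-5 < K_c = 1.8e-4: net forward reaction.

NH₄HS (reactants)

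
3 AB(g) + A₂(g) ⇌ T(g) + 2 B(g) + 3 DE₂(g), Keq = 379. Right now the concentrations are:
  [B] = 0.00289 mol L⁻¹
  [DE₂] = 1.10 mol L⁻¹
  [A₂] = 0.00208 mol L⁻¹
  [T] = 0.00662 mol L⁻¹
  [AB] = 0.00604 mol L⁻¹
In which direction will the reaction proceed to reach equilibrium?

toward products

Q = [T]·[B]²·[DE₂]³ / ([AB]³·[A₂]) = (0.00662)·(0.00289)²·(1.10)³ / ((0.00604)³·(0.00208)) = 161
Q = 161 < Keq = 379, so the forward reaction proceeds.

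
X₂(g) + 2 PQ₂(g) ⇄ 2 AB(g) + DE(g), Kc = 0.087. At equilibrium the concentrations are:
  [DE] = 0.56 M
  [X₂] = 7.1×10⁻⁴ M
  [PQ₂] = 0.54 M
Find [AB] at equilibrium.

At equilibrium, Kc = [AB]²·[DE] / ([X₂]·[PQ₂]²) = 0.087.
([AB])²·(0.56) / ((7.1×10⁻⁴)·(0.54)²) = 0.087
[AB]² = 3.22×10⁻⁵ ⇒ [AB] = 0.0057 M

[AB] = 0.0057 M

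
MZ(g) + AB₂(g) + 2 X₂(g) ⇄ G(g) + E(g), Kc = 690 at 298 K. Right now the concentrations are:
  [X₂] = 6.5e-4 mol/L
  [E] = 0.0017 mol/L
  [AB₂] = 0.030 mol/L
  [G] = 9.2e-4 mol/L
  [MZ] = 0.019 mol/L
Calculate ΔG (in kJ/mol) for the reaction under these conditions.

Qc = [G]·[E] / ([MZ]·[AB₂]·[X₂]²) = (9.2e-4)·(0.0017) / ((0.019)·(0.030)·(6.5e-4)²) = 6490
ΔG = RT ln(Qc/Kc) = (8.314 J mol⁻¹ K⁻¹)(298 K) × ln(6490/690)
   = (2.478 kJ/mol)(2.241) = 5.55 kJ/mol
ΔG > 0, so the forward reaction is non-spontaneous (proceeds in reverse).

ΔG = 5.55 kJ/mol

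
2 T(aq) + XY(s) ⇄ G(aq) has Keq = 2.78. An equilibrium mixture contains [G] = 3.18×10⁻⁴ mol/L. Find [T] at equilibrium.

[T] = 0.0107 mol/L

(XY is a pure solid — omitted from Keq.)
At equilibrium, Keq = [G] / [T]² = 2.78.
(3.18×10⁻⁴) / ([T])² = 2.78
[T]² = 1.14×10⁻⁴ ⇒ [T] = 0.0107 mol/L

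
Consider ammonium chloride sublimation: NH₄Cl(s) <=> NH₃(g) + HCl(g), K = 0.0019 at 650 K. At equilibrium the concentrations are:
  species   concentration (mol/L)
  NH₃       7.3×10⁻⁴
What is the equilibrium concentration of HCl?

(NH₄Cl is a pure solid — omitted from K.)
At equilibrium, K = [NH₃]·[HCl] = 0.0019.
(7.3×10⁻⁴)·([HCl]) = 0.0019
[HCl] = 2.60 = 2.6 mol/L

[HCl] = 2.6 mol/L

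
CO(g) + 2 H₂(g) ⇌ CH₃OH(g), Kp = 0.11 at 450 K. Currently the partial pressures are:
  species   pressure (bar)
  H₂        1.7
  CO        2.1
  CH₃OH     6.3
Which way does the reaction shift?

Qp = P(CH₃OH) / (P(CO)·P(H₂)²) = (6.3) / ((2.1)·(1.7)²) = 1.0
Qp = 1.0 > Kp = 0.11, so the reverse reaction proceeds.

reverse (toward reactants)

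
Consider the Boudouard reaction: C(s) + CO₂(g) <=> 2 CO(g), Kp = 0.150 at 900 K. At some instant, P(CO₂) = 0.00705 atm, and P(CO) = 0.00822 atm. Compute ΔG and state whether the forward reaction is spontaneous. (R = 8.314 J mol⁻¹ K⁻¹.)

ΔG = -20.6 kJ/mol; the forward reaction is spontaneous

(C is a pure solid — omitted from Qp.)
Qp = P(CO)² / P(CO₂) = (0.00822)² / (0.00705) = 0.00958
ΔG = RT ln(Qp/Kp) = (8.314 J mol⁻¹ K⁻¹)(900 K) × ln(0.00958/0.150)
   = (7.483 kJ/mol)(-2.751) = -20.6 kJ/mol
ΔG < 0, so the forward reaction is spontaneous (proceeds forward).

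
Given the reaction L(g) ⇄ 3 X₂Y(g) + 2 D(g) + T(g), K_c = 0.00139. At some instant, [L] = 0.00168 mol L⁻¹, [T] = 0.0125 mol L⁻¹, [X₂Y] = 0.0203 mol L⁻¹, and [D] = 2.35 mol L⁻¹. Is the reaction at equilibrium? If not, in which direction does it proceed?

Q_c = [X₂Y]³·[D]²·[T] / [L] = (0.0203)³·(2.35)²·(0.0125) / (0.00168) = 3.44×10⁻⁴
Q_c = 3.44×10⁻⁴ < K_c = 0.00139, so the forward reaction proceeds.

toward products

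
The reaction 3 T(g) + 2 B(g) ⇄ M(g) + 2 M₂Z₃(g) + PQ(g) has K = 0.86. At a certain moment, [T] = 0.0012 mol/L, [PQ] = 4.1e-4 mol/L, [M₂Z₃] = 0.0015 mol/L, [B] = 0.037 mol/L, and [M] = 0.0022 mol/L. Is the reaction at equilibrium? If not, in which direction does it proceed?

at equilibrium

Q = [M]·[M₂Z₃]²·[PQ] / ([T]³·[B]²) = (0.0022)·(0.0015)²·(4.1e-4) / ((0.0012)³·(0.037)²) = 0.86
Q = 0.86 = K, so the system is already at equilibrium.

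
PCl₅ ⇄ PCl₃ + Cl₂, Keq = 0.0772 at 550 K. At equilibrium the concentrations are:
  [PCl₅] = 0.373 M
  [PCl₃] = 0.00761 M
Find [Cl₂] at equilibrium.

At equilibrium, Keq = [PCl₃]·[Cl₂] / [PCl₅] = 0.0772.
(0.00761)·([Cl₂]) / (0.373) = 0.0772
[Cl₂] = 3.78 M

[Cl₂] = 3.78 M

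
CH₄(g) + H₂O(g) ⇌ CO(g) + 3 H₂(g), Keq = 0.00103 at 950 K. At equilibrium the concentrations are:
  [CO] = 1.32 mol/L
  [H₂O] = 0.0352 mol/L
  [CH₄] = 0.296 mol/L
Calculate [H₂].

[H₂] = 0.0201 mol/L

At equilibrium, Keq = [CO]·[H₂]³ / ([CH₄]·[H₂O]) = 0.00103.
(1.32)·([H₂])³ / ((0.296)·(0.0352)) = 0.00103
[H₂]³ = 8.13×10⁻⁶ ⇒ [H₂] = 0.0201 mol/L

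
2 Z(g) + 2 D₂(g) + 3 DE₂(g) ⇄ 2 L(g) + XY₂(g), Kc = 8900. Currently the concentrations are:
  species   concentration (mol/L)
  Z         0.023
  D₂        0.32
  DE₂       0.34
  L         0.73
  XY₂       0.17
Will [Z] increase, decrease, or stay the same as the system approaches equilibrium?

Qc = [L]²·[XY₂] / ([Z]²·[D₂]²·[DE₂]³) = (0.73)²·(0.17) / ((0.023)²·(0.32)²·(0.34)³) = 43000
Qc = 43000 > Kc = 8900: net reverse reaction.
Z is a reactant, so it increases.

increase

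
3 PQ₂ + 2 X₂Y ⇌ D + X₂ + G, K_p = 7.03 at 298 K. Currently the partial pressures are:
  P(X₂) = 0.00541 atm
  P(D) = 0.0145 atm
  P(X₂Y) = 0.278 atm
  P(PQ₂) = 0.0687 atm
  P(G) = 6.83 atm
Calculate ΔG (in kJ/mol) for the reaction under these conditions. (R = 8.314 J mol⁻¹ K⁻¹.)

ΔG = 2.76 kJ/mol

Q_p = P(D)·P(X₂)·P(G) / (P(PQ₂)³·P(X₂Y)²) = (0.0145)·(0.00541)·(6.83) / ((0.0687)³·(0.278)²) = 21.4
ΔG = RT ln(Q_p/K_p) = (8.314 J mol⁻¹ K⁻¹)(298 K) × ln(21.4/7.03)
   = (2.478 kJ/mol)(1.113) = 2.76 kJ/mol
ΔG > 0, so the forward reaction is non-spontaneous (proceeds in reverse).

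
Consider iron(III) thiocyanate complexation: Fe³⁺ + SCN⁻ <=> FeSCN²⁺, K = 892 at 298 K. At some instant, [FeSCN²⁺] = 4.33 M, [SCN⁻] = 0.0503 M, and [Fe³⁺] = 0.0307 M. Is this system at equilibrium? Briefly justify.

Q = [FeSCN²⁺] / ([Fe³⁺]·[SCN⁻]) = (4.33) / ((0.0307)·(0.0503)) = 2800
Q = 2800 > K = 892: net reverse reaction.

no; Q > K, reaction proceeds in reverse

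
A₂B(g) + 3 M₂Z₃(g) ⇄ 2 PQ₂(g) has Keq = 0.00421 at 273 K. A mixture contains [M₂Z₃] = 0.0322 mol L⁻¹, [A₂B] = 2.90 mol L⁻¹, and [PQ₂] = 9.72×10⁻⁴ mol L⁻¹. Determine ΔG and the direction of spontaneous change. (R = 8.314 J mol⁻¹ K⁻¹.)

ΔG = 1.91 kJ/mol; the forward reaction is non-spontaneous

Q = [PQ₂]² / ([A₂B]·[M₂Z₃]³) = (9.72×10⁻⁴)² / ((2.90)·(0.0322)³) = 0.00976
ΔG = RT ln(Q/Keq) = (8.314 J mol⁻¹ K⁻¹)(273 K) × ln(0.00976/0.00421)
   = (2.270 kJ/mol)(0.8408) = 1.91 kJ/mol
ΔG > 0, so the forward reaction is non-spontaneous (proceeds in reverse).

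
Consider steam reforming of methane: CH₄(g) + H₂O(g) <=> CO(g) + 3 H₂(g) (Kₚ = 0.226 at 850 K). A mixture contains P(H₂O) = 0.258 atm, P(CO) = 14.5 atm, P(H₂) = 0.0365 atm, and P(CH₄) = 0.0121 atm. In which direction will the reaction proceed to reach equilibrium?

neither direction; the system is at equilibrium

Qₚ = P(CO)·P(H₂)³ / (P(CH₄)·P(H₂O)) = (14.5)·(0.0365)³ / ((0.0121)·(0.258)) = 0.226
Qₚ = 0.226 = Kₚ, so the system is already at equilibrium.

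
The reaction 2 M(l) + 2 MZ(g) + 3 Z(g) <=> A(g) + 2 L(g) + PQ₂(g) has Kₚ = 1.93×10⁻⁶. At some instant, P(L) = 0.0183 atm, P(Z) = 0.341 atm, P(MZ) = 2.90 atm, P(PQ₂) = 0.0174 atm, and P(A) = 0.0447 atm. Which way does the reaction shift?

(M is a pure liquid — omitted from Qₚ.)
Qₚ = P(A)·P(L)²·P(PQ₂) / (P(MZ)²·P(Z)³) = (0.0447)·(0.0183)²·(0.0174) / ((2.90)²·(0.341)³) = 7.81×10⁻⁷
Qₚ = 7.81×10⁻⁷ < Kₚ = 1.93×10⁻⁶, so the forward reaction proceeds.

toward products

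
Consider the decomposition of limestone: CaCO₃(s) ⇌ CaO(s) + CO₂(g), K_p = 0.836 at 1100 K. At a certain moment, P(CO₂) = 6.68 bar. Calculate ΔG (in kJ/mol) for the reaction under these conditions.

(CaCO₃, CaO are pure solids — omitted from Q_p.)
Q_p = P(CO₂) = 6.68
ΔG = RT ln(Q_p/K_p) = (8.314 J mol⁻¹ K⁻¹)(1100 K) × ln(6.68/0.836)
   = (9.145 kJ/mol)(2.078) = 19.0 kJ/mol
ΔG > 0, so the forward reaction is non-spontaneous (proceeds in reverse).

ΔG = 19.0 kJ/mol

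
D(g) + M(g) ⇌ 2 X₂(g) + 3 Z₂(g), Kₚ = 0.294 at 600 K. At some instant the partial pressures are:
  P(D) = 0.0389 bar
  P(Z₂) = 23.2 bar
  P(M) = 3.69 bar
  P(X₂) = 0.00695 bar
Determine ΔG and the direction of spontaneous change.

ΔG = 13.3 kJ/mol; the forward reaction is non-spontaneous

Qₚ = P(X₂)²·P(Z₂)³ / (P(D)·P(M)) = (0.00695)²·(23.2)³ / ((0.0389)·(3.69)) = 4.20
ΔG = RT ln(Qₚ/Kₚ) = (8.314 J mol⁻¹ K⁻¹)(600 K) × ln(4.20/0.294)
   = (4.988 kJ/mol)(2.659) = 13.3 kJ/mol
ΔG > 0, so the forward reaction is non-spontaneous (proceeds in reverse).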